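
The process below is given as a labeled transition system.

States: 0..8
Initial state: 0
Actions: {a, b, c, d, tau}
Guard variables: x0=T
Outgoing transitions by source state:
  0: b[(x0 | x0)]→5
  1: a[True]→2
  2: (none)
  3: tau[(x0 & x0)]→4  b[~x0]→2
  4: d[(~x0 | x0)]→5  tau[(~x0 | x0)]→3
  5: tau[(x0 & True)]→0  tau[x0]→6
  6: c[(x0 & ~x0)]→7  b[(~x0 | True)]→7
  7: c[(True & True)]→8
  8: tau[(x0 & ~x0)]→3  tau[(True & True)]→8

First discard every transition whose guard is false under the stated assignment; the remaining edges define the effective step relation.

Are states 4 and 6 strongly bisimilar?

Answer: NOT BISIMILAR

Trace:
Bisimulation quotient by refinement:
  π0 = {{0,1,2,3,4,5,6,7,8}}
  π1 = {{0,6},{1},{2},{3,5,8},{4},{7}}
  π2 = {{0},{1},{2},{3},{4},{5},{6},{7},{8}}
Fixed point at round 3; 9 class(es).
class of 4: {4}; class of 6: {6}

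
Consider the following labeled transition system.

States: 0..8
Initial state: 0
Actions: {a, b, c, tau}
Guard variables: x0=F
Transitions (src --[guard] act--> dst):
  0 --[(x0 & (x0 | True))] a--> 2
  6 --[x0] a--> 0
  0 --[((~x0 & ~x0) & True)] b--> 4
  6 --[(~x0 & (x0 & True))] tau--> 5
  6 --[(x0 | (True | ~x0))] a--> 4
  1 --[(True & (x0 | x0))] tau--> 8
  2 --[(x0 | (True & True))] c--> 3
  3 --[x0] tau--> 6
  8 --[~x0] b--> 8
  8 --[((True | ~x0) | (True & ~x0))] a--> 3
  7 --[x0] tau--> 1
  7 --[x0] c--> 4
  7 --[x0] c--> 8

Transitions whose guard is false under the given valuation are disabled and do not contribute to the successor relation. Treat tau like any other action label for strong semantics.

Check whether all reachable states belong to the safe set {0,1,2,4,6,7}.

Answer: INVARIANT HOLDS

Analysis:
Allowed set {0,1,2,4,6,7}
Reach set: {0,4}
  0: ok
  4: ok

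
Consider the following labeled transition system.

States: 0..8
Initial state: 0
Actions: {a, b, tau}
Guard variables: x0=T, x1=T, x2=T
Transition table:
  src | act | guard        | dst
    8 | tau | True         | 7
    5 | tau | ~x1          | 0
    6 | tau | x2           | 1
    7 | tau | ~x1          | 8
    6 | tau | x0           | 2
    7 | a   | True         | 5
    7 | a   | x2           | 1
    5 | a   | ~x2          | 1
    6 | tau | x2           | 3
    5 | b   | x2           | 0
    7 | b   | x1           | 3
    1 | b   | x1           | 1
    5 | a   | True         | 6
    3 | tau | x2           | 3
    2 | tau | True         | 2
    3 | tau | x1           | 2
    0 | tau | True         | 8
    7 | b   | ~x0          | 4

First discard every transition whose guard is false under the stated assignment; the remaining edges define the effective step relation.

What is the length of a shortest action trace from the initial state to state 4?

Answer: UNREACHABLE

Trace:
BFS to 4:
  Layer 0: {0}
  Layer 1: {8}
  Layer 2: {7}
  Layer 3: {1,3,5}
  Layer 4: {2,6}
4 never appears.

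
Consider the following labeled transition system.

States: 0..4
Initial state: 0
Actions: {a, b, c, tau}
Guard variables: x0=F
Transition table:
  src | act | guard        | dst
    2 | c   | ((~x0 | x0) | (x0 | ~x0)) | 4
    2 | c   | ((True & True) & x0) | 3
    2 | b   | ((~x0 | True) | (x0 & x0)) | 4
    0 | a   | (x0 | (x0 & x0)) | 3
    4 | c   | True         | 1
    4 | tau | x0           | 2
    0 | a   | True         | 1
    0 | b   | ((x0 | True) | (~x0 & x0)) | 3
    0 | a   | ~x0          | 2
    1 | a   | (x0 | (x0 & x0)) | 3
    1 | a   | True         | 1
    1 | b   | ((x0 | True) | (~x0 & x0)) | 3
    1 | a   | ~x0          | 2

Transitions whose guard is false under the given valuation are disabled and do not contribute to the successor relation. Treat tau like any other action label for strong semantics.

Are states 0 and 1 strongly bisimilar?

Compute ~ classes (split until stable):
  P[0] = {{0,1,2,3,4}}
  P[1] = {{0,1},{2},{3},{4}}
stable after 2 split(s): 4 block(s)
0∈{0,1}, 1∈{0,1}

Answer: BISIMILAR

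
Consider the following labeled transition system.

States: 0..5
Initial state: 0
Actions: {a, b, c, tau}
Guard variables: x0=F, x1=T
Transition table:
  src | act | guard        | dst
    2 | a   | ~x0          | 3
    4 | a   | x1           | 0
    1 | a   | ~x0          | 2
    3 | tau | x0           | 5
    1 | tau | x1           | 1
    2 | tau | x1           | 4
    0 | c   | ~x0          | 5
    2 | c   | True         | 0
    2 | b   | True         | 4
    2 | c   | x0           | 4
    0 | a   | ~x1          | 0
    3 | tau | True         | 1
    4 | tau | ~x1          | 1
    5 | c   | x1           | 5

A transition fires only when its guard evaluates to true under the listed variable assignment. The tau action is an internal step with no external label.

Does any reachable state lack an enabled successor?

Reachable = {0,5}
  0: c→5  [1 out]
  5: c→5  [1 out]

Answer: DEADLOCK-FREE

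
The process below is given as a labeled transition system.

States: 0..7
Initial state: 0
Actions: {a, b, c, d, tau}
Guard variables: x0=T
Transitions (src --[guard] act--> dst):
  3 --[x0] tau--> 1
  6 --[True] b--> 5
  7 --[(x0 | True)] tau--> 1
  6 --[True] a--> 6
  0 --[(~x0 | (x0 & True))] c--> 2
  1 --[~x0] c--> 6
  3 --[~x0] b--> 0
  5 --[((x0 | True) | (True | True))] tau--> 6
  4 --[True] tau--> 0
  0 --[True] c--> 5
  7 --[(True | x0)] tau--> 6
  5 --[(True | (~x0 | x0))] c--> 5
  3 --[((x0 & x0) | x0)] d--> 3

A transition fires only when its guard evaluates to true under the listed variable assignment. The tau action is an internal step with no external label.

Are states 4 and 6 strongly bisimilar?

Answer: NOT BISIMILAR

Analysis:
Bisimulation quotient by refinement:
  P[0] = {{0,1,2,3,4,5,6,7}}
  P[1] = {{0},{1,2},{3},{4,7},{5},{6}}
  P[2] = {{0},{1,2},{3},{4},{5},{6},{7}}
Fixed point at round 3; 7 class(es).
class of 4: {4}; class of 6: {6}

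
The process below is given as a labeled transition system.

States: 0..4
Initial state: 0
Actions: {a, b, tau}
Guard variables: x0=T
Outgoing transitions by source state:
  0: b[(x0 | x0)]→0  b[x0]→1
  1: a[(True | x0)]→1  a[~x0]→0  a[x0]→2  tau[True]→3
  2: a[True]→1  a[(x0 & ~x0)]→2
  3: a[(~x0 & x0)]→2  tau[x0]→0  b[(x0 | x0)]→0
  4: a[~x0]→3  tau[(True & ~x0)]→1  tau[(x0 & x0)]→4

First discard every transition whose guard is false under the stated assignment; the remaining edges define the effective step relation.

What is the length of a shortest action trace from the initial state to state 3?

BFS to 3:
  depth 0: {0}
  depth 1: {1}
  depth 2: {2,3}
3 enters at depth 2; path b·tau

Answer: 2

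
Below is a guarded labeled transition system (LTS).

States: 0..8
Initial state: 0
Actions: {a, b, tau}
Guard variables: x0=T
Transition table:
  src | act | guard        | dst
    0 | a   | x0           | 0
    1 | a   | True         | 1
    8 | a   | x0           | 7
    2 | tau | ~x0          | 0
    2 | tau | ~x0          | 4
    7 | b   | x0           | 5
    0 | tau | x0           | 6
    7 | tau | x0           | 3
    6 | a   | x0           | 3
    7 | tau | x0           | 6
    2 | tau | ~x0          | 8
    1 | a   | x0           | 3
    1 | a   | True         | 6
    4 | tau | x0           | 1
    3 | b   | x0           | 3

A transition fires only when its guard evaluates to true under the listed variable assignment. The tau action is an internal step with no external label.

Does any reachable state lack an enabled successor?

Answer: DEADLOCK-FREE

Working:
R = {0,3,6}
  0: a→0  tau→6  [2 out]
  3: b→3  [1 out]
  6: a→3  [1 out]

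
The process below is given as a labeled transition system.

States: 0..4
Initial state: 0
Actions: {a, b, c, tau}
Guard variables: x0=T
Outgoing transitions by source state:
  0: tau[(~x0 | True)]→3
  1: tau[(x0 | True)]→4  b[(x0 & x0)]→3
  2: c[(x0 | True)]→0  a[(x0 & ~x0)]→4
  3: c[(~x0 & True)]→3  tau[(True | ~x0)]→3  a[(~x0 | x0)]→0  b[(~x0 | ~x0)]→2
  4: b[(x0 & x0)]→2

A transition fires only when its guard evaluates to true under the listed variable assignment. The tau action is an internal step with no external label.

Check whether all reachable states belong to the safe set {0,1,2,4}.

Answer: INVARIANT VIOLATED at state 3

Trace:
Safe = {0,1,2,4}
Reachable = {0,3}
  0: ok
  3: VIOLATES
witness against invariant: tau → 3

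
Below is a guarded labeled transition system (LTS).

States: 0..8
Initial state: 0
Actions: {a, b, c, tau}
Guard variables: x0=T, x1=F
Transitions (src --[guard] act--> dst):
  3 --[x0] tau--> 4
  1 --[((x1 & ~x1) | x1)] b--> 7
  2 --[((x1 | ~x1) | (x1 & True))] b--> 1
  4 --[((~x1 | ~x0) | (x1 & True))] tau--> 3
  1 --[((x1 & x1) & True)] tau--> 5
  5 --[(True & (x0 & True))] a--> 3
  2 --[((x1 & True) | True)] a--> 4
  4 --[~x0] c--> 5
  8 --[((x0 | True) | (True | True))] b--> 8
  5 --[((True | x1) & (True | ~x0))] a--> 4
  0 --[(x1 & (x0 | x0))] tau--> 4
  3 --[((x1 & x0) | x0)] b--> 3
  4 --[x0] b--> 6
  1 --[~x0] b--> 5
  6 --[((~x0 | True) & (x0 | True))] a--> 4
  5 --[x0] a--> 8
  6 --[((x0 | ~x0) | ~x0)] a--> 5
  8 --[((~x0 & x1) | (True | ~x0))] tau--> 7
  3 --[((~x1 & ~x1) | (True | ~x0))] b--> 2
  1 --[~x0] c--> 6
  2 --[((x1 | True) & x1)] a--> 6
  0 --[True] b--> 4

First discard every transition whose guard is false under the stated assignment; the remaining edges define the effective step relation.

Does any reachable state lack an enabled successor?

Answer: DEADLOCK at state 1

Trace:
Reach set: {0,1,2,3,4,5,6,7,8}
  0: b→4  [deg 1]
  1: ∅  [STUCK]
  2: a→4  b→1  [deg 2]
  3: b→2  b→3  tau→4  [deg 3]
  4: b→6  tau→3  [deg 2]
  5: a→3  a→4  a→8  [deg 3]
  6: a→4  a→5  [deg 2]
  7: ∅  [STUCK]
  8: b→8  tau→7  [deg 2]
witness 1: b·tau·b·b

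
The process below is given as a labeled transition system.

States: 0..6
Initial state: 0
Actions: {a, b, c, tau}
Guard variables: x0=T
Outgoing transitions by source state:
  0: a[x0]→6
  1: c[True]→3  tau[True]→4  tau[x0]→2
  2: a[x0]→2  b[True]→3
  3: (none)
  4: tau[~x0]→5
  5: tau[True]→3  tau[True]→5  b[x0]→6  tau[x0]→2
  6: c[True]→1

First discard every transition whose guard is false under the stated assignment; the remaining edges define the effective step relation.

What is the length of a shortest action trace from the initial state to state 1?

Answer: 2

Trace:
BFS to 1:
  depth 0: {0}
  depth 1: {6}
  depth 2: {1}
depth(1)=2, e.g. a·c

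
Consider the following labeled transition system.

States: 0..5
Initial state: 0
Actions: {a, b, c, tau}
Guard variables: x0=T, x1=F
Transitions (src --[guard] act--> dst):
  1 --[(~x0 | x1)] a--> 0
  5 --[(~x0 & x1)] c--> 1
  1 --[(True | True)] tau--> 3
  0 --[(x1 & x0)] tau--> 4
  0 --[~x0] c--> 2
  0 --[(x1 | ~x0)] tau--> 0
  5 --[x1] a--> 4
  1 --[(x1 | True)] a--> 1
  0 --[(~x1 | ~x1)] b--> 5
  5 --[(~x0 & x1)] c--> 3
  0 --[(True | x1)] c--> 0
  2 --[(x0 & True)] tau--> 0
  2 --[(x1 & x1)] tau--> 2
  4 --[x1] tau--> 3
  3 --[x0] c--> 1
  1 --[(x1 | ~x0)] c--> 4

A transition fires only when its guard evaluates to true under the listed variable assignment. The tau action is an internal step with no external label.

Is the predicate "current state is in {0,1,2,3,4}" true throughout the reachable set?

Answer: INVARIANT VIOLATED at state 5

Working:
Allowed set {0,1,2,3,4}
Reach set: {0,5}
  0: safe
  5: VIOLATES
reach 5 via b — violates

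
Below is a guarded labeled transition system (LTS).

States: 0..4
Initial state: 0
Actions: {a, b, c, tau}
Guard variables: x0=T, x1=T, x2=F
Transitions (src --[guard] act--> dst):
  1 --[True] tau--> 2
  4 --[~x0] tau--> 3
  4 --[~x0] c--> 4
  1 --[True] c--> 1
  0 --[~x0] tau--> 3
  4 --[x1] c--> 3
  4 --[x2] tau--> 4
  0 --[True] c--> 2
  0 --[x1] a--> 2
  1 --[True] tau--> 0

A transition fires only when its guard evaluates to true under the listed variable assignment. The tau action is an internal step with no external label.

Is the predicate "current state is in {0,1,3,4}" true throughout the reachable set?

Safe = {0,1,3,4}
Reachable = {0,2}
  0: ✓
  2: ✗ unsafe
counterexample path to 2: c

Answer: INVARIANT VIOLATED at state 2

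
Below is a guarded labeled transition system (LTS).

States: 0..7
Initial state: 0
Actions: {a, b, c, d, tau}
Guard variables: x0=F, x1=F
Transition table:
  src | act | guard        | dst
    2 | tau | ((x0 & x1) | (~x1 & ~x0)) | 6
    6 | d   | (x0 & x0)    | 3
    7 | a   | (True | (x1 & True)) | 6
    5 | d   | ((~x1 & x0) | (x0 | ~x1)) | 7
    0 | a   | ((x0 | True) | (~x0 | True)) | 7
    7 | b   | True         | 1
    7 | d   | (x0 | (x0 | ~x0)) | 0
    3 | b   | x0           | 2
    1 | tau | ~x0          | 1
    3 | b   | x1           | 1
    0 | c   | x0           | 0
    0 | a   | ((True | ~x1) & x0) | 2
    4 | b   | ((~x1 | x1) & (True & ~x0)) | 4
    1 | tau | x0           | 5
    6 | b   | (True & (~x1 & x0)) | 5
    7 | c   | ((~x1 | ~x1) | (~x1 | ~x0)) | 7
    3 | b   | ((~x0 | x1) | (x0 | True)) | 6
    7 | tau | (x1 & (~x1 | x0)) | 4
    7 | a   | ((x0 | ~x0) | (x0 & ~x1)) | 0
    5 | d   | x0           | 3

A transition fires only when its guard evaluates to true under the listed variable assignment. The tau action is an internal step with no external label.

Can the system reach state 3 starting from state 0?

Answer: UNREACHABLE

Trace:
11 transition(s) survive guard evaluation.
depth 0: {0}
depth 1: {7}  total {0,7}
depth 2: {1,6}  total {0,1,6,7}
R = {0,1,6,7}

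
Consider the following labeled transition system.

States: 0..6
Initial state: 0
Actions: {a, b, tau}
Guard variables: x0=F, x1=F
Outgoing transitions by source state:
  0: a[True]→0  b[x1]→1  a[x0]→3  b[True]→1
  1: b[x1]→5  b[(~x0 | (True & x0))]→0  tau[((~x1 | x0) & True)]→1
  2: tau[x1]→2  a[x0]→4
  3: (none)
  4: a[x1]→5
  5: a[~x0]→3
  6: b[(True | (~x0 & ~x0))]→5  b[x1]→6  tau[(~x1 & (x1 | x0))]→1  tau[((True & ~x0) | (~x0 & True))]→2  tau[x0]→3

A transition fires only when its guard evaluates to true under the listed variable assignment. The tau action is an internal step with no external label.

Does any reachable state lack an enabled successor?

Reachable = {0,1}
  0: a→0  b→1  [deg 2]
  1: b→0  tau→1  [deg 2]

Answer: DEADLOCK-FREE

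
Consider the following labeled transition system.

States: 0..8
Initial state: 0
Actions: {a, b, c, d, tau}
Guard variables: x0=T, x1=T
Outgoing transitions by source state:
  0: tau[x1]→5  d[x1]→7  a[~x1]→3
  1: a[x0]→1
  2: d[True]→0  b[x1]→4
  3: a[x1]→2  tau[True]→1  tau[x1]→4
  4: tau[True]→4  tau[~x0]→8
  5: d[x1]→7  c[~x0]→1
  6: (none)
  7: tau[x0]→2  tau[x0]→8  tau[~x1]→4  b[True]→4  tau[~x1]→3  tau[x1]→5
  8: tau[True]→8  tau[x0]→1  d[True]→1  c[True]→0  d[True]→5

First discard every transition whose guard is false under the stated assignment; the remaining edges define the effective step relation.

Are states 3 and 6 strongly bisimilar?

Answer: NOT BISIMILAR

Working:
Compute ~ classes (split until stable):
  π0 = {{0,1,2,3,4,5,6,7,8}}
  π1 = {{0},{1},{2},{3},{4},{5},{6},{7},{8}}
stable after 2 split(s): 9 block(s)
[3]={3}  [6]={6}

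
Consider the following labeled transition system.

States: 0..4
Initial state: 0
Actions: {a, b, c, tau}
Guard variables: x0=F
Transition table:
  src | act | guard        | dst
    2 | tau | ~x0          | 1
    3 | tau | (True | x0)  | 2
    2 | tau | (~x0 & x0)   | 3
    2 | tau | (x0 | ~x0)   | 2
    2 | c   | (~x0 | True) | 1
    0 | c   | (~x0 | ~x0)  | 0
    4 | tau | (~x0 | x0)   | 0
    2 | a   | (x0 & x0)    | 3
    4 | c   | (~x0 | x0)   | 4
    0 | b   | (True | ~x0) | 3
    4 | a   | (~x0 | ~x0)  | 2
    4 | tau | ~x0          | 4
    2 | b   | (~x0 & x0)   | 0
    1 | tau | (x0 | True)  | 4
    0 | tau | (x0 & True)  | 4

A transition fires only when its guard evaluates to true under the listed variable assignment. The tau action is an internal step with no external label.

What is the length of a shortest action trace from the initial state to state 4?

Answer: 4

Analysis:
Layered search for 4:
  L0 = {0}
  L1 = {3}
  L2 = {2}
  L3 = {1}
  L4 = {4}
depth(4)=4, e.g. b·tau·c·tau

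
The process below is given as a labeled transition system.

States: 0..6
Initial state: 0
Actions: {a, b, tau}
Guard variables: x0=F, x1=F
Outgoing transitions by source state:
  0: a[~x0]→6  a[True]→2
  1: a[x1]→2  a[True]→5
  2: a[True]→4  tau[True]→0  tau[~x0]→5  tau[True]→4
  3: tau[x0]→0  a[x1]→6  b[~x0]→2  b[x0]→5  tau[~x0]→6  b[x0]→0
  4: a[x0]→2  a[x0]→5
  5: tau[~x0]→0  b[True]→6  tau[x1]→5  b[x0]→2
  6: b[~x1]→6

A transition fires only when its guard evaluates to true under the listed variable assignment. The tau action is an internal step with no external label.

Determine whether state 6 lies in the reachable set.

Answer: REACHABLE

Analysis:
Guard filter leaves 12 enabled edge(s).
Layer 0: {0}
Layer 1: {2,6}  total {0,2,6}
Layer 2: {4,5}  total {0,2,4,5,6}
Reachable = {0,2,4,5,6}
trace reaching 6: a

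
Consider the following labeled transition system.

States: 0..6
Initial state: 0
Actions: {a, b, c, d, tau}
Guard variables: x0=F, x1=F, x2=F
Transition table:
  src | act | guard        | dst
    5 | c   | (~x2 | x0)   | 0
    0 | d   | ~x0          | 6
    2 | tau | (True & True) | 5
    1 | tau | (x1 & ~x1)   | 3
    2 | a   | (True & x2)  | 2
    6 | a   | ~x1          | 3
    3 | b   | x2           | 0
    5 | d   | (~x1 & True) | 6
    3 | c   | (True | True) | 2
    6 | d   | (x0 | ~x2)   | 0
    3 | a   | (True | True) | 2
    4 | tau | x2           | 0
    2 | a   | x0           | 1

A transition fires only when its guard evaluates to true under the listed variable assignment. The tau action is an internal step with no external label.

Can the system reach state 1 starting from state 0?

After dropping false guards: 8 live edges.
Layer 0: {0}
Layer 1: {6}  cumulative {0,6}
Layer 2: {3}  cumulative {0,3,6}
Layer 3: {2}  cumulative {0,2,3,6}
Layer 4: {5}  cumulative {0,2,3,5,6}
R = {0,2,3,5,6}

Answer: UNREACHABLE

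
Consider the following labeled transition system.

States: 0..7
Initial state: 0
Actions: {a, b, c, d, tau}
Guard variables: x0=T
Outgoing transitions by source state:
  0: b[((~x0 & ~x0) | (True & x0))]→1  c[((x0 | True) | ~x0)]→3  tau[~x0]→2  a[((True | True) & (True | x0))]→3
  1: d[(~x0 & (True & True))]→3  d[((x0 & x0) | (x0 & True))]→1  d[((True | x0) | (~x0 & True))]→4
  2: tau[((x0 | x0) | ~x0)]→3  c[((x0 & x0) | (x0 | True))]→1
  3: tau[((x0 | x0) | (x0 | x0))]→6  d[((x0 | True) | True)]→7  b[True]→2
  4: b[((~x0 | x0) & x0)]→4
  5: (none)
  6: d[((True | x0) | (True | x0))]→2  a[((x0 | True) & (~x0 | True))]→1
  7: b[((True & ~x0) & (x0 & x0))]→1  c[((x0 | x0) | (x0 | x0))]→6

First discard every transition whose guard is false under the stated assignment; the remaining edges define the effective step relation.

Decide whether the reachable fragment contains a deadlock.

Reachable = {0,1,2,3,4,6,7}
  0: a→3  b→1  c→3  [deg 3]
  1: d→1  d→4  [deg 2]
  2: c→1  tau→3  [deg 2]
  3: b→2  d→7  tau→6  [deg 3]
  4: b→4  [deg 1]
  6: a→1  d→2  [deg 2]
  7: c→6  [deg 1]

Answer: DEADLOCK-FREE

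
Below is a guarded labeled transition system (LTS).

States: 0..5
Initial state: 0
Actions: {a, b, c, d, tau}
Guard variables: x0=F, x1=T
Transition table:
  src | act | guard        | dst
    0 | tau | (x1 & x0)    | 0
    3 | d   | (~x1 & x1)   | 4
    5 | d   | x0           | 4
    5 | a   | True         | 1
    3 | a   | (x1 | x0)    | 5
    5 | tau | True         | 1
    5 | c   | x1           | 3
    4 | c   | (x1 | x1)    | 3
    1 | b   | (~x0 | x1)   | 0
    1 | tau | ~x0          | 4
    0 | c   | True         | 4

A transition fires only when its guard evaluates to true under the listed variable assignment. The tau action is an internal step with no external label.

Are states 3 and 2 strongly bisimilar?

Bisimulation quotient by refinement:
  π0 = {{0,1,2,3,4,5}}
  π1 = {{0,4},{1},{2},{3},{5}}
  π2 = {{0},{1},{2},{3},{4},{5}}
stable after 3 split(s): 6 block(s)
class of 3: {3}; class of 2: {2}

Answer: NOT BISIMILAR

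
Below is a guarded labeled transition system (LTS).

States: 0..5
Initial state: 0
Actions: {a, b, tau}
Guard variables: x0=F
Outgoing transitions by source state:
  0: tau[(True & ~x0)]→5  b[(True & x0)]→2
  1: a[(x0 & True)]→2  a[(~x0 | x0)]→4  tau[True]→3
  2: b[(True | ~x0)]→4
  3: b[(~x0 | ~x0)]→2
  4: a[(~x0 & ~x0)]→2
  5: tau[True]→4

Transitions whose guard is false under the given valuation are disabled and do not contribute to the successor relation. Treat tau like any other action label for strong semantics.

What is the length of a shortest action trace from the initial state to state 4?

BFS to 4:
  Layer 0: {0}
  Layer 1: {5}
  Layer 2: {4}
4 enters at depth 2; path tau·tau

Answer: 2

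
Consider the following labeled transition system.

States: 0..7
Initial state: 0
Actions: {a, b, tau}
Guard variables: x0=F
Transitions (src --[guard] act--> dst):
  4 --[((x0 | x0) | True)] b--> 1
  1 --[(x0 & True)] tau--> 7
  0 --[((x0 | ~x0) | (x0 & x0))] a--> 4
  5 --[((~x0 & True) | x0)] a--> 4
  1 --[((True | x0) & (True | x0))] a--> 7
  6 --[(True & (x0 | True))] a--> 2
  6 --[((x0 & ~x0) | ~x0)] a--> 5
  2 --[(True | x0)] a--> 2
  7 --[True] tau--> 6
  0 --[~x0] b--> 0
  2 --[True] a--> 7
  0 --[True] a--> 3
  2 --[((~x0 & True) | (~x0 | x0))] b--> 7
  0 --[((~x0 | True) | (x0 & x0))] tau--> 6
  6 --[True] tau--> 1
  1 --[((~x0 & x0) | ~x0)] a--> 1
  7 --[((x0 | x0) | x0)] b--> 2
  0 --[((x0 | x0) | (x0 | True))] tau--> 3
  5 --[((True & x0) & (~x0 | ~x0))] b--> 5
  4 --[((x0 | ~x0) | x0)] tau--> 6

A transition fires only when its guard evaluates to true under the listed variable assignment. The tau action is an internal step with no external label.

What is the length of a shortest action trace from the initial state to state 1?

Answer: 2

Analysis:
BFS to 1:
  depth 0: {0}
  depth 1: {3,4,6}
  depth 2: {1,2,5}
1 enters at depth 2; path a·b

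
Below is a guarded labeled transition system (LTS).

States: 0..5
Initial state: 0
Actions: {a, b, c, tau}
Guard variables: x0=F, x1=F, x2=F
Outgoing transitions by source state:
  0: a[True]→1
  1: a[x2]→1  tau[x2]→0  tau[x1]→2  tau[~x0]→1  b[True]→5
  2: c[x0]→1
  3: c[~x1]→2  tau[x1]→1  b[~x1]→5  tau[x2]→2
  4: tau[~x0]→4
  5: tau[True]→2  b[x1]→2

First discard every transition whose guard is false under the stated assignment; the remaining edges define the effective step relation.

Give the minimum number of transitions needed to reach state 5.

BFS to 5:
  L0 = {0}
  L1 = {1}
  L2 = {5}
5 enters at depth 2; path a·b

Answer: 2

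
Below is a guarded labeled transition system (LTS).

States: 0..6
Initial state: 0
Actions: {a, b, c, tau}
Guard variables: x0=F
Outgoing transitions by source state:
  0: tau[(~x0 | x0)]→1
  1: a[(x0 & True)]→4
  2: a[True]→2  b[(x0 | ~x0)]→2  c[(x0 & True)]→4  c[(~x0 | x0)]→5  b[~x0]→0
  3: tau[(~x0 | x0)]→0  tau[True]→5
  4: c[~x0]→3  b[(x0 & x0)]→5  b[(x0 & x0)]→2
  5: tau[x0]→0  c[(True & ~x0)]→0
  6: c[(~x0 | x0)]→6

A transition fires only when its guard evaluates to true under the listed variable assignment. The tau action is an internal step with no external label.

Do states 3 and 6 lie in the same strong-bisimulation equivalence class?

Answer: NOT BISIMILAR

Working:
Compute ~ classes (split until stable):
  round 0: {{0,1,2,3,4,5,6}}
  round 1: {{0,3},{1},{2},{4,5,6}}
  round 2: {{0},{1},{2},{3},{4,5},{6}}
  round 3: {{0},{1},{2},{3},{4},{5},{6}}
stable after 4 split(s): 7 block(s)
3∈{3}, 6∈{6}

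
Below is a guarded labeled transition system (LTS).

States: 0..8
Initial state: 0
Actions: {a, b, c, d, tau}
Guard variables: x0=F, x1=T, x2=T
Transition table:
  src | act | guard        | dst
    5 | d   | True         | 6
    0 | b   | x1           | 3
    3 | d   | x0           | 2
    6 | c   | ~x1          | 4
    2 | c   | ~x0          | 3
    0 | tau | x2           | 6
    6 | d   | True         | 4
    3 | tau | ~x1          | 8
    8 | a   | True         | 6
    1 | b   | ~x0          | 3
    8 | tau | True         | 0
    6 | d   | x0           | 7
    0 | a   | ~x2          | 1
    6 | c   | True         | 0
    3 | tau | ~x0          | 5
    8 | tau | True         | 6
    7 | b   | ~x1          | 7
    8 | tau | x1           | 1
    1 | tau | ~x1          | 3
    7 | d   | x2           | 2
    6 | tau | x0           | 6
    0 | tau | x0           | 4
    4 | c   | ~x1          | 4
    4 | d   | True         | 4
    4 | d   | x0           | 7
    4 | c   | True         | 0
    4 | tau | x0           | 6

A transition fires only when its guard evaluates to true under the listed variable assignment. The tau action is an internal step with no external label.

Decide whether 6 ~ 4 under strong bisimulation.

Refine partition for ~:
  round 0: {{0,1,2,3,4,5,6,7,8}}
  round 1: {{0},{1},{2},{3},{4,6},{5,7},{8}}
  round 2: {{0},{1},{2},{3},{4,6},{5},{7},{8}}
stable after 3 split(s): 8 block(s)
class of 6: {4,6}; class of 4: {4,6}

Answer: BISIMILAR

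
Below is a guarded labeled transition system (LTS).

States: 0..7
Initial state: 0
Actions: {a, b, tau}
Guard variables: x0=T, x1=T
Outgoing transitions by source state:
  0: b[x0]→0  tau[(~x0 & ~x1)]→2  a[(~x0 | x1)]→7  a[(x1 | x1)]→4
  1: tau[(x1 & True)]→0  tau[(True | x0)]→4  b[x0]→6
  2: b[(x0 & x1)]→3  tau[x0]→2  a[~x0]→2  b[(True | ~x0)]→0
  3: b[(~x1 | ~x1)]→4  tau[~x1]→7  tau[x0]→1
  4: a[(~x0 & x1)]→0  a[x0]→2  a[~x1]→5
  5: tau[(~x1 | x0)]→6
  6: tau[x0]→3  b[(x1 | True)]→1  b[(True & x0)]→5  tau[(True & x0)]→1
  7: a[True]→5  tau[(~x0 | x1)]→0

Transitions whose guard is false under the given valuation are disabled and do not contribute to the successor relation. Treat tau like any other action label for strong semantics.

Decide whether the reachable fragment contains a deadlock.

Answer: DEADLOCK-FREE

Analysis:
Reach set: {0,1,2,3,4,5,6,7}
  0: a→4  a→7  b→0  [deg 3]
  1: b→6  tau→0  tau→4  [deg 3]
  2: b→0  b→3  tau→2  [deg 3]
  3: tau→1  [deg 1]
  4: a→2  [deg 1]
  5: tau→6  [deg 1]
  6: b→1  b→5  tau→1  tau→3  [deg 4]
  7: a→5  tau→0  [deg 2]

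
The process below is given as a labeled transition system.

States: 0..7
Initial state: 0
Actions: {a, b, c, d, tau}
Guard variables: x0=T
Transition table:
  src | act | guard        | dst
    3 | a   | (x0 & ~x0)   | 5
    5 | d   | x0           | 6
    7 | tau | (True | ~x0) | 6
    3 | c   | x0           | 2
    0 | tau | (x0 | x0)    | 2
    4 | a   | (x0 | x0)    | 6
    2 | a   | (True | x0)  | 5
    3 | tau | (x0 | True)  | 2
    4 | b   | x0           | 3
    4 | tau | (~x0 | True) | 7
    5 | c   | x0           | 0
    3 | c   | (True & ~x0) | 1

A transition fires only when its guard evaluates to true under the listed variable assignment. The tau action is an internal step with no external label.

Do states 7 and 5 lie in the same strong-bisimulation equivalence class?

Bisimulation quotient by refinement:
  round 0: {{0,1,2,3,4,5,6,7}}
  round 1: {{0,7},{1,6},{2},{3},{4},{5}}
  round 2: {{0},{1,6},{2},{3},{4},{5},{7}}
7 equivalence class(es) (converged in 3)
class of 7: {7}; class of 5: {5}

Answer: NOT BISIMILAR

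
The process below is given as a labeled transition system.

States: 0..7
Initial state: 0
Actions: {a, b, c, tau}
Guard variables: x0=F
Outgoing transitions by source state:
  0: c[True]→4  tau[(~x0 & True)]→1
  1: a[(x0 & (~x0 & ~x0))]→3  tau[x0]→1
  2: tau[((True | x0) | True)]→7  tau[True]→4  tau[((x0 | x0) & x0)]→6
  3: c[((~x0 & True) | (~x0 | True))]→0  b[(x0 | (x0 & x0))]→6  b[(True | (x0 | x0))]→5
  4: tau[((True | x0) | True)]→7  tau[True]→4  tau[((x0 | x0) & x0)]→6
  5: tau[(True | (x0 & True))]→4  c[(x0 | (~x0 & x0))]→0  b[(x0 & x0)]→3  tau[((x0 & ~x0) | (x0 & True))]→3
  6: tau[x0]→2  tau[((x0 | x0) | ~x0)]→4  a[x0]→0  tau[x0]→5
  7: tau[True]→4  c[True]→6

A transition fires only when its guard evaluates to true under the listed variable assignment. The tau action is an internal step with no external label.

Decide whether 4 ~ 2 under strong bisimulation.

Answer: BISIMILAR

Analysis:
Bisimulation quotient by refinement:
  π0 = {{0,1,2,3,4,5,6,7}}
  π1 = {{0,7},{1},{2,4,5,6},{3}}
  π2 = {{0},{1},{2,4},{3},{5,6},{7}}
Fixed point at round 3; 6 class(es).
class of 4: {2,4}; class of 2: {2,4}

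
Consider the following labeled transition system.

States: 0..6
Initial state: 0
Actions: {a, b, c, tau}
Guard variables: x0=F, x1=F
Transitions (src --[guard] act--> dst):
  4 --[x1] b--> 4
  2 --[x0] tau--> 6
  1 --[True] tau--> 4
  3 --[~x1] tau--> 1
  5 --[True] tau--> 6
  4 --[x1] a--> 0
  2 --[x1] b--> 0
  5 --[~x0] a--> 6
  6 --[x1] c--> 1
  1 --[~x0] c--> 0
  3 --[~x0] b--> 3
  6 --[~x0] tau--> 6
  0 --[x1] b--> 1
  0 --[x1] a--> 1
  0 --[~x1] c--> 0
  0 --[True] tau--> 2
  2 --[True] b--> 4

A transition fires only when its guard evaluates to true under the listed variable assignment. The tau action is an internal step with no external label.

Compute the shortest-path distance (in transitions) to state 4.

Answer: 2

Analysis:
Layered search for 4:
  depth 0: {0}
  depth 1: {2}
  depth 2: {4}
first hit 4 at d=2 via tau·b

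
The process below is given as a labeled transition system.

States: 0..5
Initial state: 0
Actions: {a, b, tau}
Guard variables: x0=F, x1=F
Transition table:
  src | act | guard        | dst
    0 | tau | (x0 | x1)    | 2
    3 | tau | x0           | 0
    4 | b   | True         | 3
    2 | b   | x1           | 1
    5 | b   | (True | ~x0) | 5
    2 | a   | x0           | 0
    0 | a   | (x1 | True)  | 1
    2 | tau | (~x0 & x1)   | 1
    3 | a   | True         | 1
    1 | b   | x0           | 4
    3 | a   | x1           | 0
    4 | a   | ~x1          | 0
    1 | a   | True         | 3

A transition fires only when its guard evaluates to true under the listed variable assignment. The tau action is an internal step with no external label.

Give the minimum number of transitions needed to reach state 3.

Answer: 2

Trace:
Layered search for 3:
  L0 = {0}
  L1 = {1}
  L2 = {3}
first hit 3 at d=2 via a·a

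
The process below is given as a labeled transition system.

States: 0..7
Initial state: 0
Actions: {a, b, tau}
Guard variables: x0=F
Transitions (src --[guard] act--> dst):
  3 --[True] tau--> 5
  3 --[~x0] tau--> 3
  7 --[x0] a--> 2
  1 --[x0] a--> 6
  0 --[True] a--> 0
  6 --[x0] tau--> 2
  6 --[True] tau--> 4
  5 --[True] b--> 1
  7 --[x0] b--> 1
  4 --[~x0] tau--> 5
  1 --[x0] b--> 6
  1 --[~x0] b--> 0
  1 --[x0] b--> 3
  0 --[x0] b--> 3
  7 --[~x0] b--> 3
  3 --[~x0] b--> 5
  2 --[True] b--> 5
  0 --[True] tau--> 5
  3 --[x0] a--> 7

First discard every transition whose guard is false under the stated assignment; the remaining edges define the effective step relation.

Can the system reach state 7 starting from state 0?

Answer: UNREACHABLE

Trace:
11 transition(s) survive guard evaluation.
L0 = {0}
L1 = {5}  now seen {0,5}
L2 = {1}  now seen {0,1,5}
R = {0,1,5}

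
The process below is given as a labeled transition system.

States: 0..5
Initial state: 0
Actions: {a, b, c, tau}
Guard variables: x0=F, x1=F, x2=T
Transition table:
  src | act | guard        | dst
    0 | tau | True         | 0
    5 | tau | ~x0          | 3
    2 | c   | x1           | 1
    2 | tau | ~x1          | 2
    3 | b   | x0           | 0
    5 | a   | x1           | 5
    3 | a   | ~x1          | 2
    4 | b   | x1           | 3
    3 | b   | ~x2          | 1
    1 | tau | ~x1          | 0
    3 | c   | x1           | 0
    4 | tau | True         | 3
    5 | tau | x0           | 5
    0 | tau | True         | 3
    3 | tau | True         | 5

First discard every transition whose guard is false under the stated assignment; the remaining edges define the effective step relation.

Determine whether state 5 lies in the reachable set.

8 transition(s) survive guard evaluation.
Layer 0: {0}
Layer 1: {3}  cumulative {0,3}
Layer 2: {2,5}  cumulative {0,2,3,5}
Reachable = {0,2,3,5}
Path to 5: tau·tau

Answer: REACHABLE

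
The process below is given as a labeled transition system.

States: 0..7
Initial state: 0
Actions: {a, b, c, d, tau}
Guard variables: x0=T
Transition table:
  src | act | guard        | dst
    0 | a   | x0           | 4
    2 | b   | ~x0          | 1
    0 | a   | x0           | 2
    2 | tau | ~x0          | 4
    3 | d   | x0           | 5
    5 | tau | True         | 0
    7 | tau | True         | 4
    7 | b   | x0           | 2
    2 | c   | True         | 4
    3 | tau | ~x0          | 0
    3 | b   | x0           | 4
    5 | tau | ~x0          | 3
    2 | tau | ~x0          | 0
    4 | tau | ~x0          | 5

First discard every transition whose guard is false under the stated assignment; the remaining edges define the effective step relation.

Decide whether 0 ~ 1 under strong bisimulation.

Bisimulation quotient by refinement:
  P[0] = {{0,1,2,3,4,5,6,7}}
  P[1] = {{0},{1,4,6},{2},{3},{5},{7}}
6 equivalence class(es) (converged in 2)
0∈{0}, 1∈{1,4,6}

Answer: NOT BISIMILAR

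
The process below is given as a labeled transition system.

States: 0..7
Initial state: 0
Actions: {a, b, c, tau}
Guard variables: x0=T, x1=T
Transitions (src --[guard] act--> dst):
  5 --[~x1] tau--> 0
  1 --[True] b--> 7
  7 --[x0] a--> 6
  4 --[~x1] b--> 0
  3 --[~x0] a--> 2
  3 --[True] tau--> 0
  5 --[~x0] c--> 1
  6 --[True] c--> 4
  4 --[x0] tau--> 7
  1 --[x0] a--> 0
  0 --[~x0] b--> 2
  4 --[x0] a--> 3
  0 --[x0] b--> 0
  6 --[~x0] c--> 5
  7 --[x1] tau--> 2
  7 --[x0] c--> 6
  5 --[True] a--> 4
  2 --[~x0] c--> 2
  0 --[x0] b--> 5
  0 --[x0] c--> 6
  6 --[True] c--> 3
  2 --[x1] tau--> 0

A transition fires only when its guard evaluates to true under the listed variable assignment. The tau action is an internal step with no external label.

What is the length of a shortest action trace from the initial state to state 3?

Answer: 2

Trace:
BFS to 3:
  Layer 0: {0}
  Layer 1: {5,6}
  Layer 2: {3,4}
first hit 3 at d=2 via c·c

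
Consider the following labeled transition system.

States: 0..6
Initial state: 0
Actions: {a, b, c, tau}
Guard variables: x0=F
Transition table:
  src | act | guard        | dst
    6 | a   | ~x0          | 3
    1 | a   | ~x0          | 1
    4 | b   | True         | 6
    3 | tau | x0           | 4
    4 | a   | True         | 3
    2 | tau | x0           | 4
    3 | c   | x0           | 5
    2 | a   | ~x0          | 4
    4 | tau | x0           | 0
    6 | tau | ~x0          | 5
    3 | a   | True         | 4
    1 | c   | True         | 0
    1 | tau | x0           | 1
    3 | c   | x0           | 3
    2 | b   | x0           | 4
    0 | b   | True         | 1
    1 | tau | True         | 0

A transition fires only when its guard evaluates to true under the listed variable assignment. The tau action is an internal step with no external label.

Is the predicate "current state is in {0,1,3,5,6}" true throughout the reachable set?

Answer: INVARIANT HOLDS

Analysis:
Inv-set: {0,1,3,5,6}
Reach set: {0,1}
  0: safe
  1: safe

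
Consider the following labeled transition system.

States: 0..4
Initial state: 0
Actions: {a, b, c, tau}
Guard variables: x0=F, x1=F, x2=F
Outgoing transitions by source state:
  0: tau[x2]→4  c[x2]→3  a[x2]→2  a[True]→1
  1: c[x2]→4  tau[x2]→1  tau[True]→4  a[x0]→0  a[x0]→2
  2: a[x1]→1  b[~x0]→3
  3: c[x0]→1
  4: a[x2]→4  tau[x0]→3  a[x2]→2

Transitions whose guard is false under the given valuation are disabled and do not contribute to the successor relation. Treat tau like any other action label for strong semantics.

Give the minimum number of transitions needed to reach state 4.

Answer: 2

Trace:
BFS to 4:
  Layer 0: {0}
  Layer 1: {1}
  Layer 2: {4}
first hit 4 at d=2 via a·tau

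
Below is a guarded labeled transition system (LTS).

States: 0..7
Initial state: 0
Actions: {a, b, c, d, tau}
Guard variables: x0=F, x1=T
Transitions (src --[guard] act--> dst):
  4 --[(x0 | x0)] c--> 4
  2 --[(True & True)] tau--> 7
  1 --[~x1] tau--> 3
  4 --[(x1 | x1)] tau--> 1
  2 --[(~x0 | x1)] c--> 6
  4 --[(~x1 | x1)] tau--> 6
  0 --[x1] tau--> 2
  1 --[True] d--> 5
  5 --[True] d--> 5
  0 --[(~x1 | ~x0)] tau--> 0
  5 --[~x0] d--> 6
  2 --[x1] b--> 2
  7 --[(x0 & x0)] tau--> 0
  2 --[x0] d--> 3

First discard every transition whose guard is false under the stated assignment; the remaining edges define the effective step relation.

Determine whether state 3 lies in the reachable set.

10 transition(s) survive guard evaluation.
depth 0: {0}
depth 1: {2}  total {0,2}
depth 2: {6,7}  total {0,2,6,7}
R = {0,2,6,7}

Answer: UNREACHABLE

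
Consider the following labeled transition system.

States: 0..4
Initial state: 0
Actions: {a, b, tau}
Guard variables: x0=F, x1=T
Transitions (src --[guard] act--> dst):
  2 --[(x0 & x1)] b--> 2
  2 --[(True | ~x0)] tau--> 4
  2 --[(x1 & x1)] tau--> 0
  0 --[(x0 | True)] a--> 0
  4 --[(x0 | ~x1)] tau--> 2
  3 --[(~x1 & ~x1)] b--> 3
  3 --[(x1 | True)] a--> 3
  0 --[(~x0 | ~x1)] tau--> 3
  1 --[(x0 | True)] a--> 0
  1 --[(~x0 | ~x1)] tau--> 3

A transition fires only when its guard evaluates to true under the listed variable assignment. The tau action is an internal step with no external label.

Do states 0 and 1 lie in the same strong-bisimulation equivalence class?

Compute ~ classes (split until stable):
  round 0: {{0,1,2,3,4}}
  round 1: {{0,1},{2},{3},{4}}
4 equivalence class(es) (converged in 2)
[0]={0,1}  [1]={0,1}

Answer: BISIMILAR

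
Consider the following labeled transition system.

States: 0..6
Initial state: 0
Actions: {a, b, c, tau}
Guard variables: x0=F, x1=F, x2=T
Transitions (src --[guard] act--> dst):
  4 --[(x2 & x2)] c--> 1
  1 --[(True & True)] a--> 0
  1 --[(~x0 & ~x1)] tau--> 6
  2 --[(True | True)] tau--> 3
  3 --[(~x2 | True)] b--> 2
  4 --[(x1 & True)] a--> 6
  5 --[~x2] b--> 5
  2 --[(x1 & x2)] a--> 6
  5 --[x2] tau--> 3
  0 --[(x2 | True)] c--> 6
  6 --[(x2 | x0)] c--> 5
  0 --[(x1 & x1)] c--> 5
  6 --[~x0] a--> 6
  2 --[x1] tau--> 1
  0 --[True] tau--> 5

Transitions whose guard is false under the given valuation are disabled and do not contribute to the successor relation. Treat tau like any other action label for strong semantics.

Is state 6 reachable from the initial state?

10 transition(s) survive guard evaluation.
depth 0: {0}
depth 1: {5,6}  cumulative {0,5,6}
depth 2: {3}  cumulative {0,3,5,6}
depth 3: {2}  cumulative {0,2,3,5,6}
Reachable = {0,2,3,5,6}
Path to 6: c

Answer: REACHABLE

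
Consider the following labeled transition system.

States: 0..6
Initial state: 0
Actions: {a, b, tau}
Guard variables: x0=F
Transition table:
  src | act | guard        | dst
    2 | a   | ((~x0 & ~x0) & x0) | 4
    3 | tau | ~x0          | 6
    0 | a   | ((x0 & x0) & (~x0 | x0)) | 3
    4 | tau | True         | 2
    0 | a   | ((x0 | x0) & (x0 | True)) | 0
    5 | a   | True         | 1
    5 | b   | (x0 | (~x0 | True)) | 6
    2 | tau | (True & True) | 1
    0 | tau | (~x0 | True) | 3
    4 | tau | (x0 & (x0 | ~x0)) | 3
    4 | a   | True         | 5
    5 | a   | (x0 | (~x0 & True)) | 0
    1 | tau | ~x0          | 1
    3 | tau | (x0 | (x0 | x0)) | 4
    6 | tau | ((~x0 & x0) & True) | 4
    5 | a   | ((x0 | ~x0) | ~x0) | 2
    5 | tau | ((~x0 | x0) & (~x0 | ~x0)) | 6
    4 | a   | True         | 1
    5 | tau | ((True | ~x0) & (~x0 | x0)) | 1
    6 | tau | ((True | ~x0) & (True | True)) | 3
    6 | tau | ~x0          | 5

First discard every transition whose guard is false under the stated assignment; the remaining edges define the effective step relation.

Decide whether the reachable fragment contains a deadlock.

Answer: DEADLOCK-FREE

Analysis:
Reachable = {0,1,2,3,5,6}
  0: tau→3  [deg 1]
  1: tau→1  [deg 1]
  2: tau→1  [deg 1]
  3: tau→6  [deg 1]
  5: a→0  a→1  a→2  b→6  tau→1  tau→6  [deg 6]
  6: tau→3  tau→5  [deg 2]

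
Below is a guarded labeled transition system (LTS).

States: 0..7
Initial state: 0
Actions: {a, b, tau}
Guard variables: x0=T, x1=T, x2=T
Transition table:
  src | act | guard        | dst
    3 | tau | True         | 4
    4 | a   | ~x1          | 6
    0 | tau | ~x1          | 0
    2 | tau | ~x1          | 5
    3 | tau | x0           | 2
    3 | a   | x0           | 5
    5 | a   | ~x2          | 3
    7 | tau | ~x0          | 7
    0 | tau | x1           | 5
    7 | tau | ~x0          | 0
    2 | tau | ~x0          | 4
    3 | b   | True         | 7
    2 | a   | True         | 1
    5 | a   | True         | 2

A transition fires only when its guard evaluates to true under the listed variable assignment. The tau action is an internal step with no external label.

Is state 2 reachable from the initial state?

7 transition(s) survive guard evaluation.
depth 0: {0}
depth 1: {5}  total {0,5}
depth 2: {2}  total {0,2,5}
depth 3: {1}  total {0,1,2,5}
R = {0,1,2,5}
Path to 2: tau·a

Answer: REACHABLE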